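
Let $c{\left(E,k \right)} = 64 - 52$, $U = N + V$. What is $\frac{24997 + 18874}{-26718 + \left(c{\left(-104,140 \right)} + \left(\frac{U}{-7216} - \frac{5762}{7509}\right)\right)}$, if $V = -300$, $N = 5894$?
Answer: $- \frac{1188573839112}{723573349201} \approx -1.6426$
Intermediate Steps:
$U = 5594$ ($U = 5894 - 300 = 5594$)
$c{\left(E,k \right)} = 12$
$\frac{24997 + 18874}{-26718 + \left(c{\left(-104,140 \right)} + \left(\frac{U}{-7216} - \frac{5762}{7509}\right)\right)} = \frac{24997 + 18874}{-26718 + \left(12 + \left(\frac{5594}{-7216} - \frac{5762}{7509}\right)\right)} = \frac{43871}{-26718 + \left(12 + \left(5594 \left(- \frac{1}{7216}\right) - \frac{5762}{7509}\right)\right)} = \frac{43871}{-26718 + \left(12 - \frac{41791969}{27092472}\right)} = \frac{43871}{-26718 + \frac{283317695}{27092472}} = \frac{43871}{- \frac{723573349201}{27092472}} = 43871 \left(- \frac{27092472}{723573349201}\right) = - \frac{1188573839112}{723573349201}$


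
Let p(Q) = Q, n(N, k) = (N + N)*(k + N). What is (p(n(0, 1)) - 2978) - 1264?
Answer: -4242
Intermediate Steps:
n(N, k) = 2*N*(N + k) (n(N, k) = (2*N)*(N + k) = 2*N*(N + k))
(p(n(0, 1)) - 2978) - 1264 = (2*0*(0 + 1) - 2978) - 1264 = (2*0*1 - 2978) - 1264 = (0 - 2978) - 1264 = -2978 - 1264 = -4242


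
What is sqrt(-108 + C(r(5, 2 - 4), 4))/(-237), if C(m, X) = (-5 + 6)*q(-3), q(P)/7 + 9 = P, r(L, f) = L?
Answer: -8*I*sqrt(3)/237 ≈ -0.058466*I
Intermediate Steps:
q(P) = -63 + 7*P
C(m, X) = -84 (C(m, X) = (-5 + 6)*(-63 + 7*(-3)) = 1*(-63 - 21) = 1*(-84) = -84)
sqrt(-108 + C(r(5, 2 - 4), 4))/(-237) = sqrt(-108 - 84)/(-237) = sqrt(-192)*(-1/237) = (8*I*sqrt(3))*(-1/237) = -8*I*sqrt(3)/237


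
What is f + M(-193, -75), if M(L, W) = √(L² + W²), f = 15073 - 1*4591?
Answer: 10482 + √42874 ≈ 10689.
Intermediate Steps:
f = 10482 (f = 15073 - 4591 = 10482)
f + M(-193, -75) = 10482 + √((-193)² + (-75)²) = 10482 + √(37249 + 5625) = 10482 + √42874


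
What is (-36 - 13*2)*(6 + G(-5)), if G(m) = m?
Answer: -62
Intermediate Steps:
(-36 - 13*2)*(6 + G(-5)) = (-36 - 13*2)*(6 - 5) = (-36 - 26)*1 = -62*1 = -62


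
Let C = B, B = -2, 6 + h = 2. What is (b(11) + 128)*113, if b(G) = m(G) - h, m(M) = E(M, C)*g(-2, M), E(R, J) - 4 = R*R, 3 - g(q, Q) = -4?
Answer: 113791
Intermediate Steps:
h = -4 (h = -6 + 2 = -4)
g(q, Q) = 7 (g(q, Q) = 3 - 1*(-4) = 3 + 4 = 7)
C = -2
E(R, J) = 4 + R² (E(R, J) = 4 + R*R = 4 + R²)
m(M) = 28 + 7*M² (m(M) = (4 + M²)*7 = 28 + 7*M²)
b(G) = 32 + 7*G² (b(G) = (28 + 7*G²) - 1*(-4) = (28 + 7*G²) + 4 = 32 + 7*G²)
(b(11) + 128)*113 = ((32 + 7*11²) + 128)*113 = ((32 + 7*121) + 128)*113 = ((32 + 847) + 128)*113 = (879 + 128)*113 = 1007*113 = 113791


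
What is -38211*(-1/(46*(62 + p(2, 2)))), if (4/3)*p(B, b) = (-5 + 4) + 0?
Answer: 76422/5635 ≈ 13.562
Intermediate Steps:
p(B, b) = -¾ (p(B, b) = 3*((-5 + 4) + 0)/4 = 3*(-1 + 0)/4 = (¾)*(-1) = -¾)
-38211*(-1/(46*(62 + p(2, 2)))) = -38211*(-1/(46*(62 - ¾))) = -38211/((-46*245/4)) = -38211/(-5635/2) = -38211*(-2/5635) = 76422/5635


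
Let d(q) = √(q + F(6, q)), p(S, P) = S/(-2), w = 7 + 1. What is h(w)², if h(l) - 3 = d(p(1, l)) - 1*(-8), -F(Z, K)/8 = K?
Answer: (22 + √14)²/4 ≈ 165.66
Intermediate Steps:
w = 8
F(Z, K) = -8*K
p(S, P) = -S/2 (p(S, P) = S*(-½) = -S/2)
d(q) = √7*√(-q) (d(q) = √(q - 8*q) = √(-7*q) = √7*√(-q))
h(l) = 11 + √14/2 (h(l) = 3 + (√7*√(-(-1)/2) - 1*(-8)) = 3 + (√7*√(-1*(-½)) + 8) = 3 + (√7*√(½) + 8) = 3 + (√7*(√2/2) + 8) = 3 + (√14/2 + 8) = 3 + (8 + √14/2) = 11 + √14/2)
h(w)² = (11 + √14/2)²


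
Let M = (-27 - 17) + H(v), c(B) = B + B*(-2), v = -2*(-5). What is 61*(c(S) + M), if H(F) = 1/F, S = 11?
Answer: -33489/10 ≈ -3348.9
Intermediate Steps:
v = 10
c(B) = -B (c(B) = B - 2*B = -B)
M = -439/10 (M = (-27 - 17) + 1/10 = -44 + ⅒ = -439/10 ≈ -43.900)
61*(c(S) + M) = 61*(-1*11 - 439/10) = 61*(-11 - 439/10) = 61*(-549/10) = -33489/10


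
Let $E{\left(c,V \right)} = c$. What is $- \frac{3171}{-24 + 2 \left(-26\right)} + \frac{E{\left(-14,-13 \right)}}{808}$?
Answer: $\frac{160069}{3838} \approx 41.706$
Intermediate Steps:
$- \frac{3171}{-24 + 2 \left(-26\right)} + \frac{E{\left(-14,-13 \right)}}{808} = - \frac{3171}{-24 + 2 \left(-26\right)} - \frac{14}{808} = - \frac{3171}{-24 - 52} - \frac{7}{404} = - \frac{3171}{-76} - \frac{7}{404} = \left(-3171\right) \left(- \frac{1}{76}\right) - \frac{7}{404} = \frac{3171}{76} - \frac{7}{404} = \frac{160069}{3838}$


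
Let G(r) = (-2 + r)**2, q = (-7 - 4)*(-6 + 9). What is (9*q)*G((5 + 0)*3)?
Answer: -50193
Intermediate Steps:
q = -33 (q = -11*3 = -33)
(9*q)*G((5 + 0)*3) = (9*(-33))*(-2 + (5 + 0)*3)**2 = -297*(-2 + 5*3)**2 = -297*(-2 + 15)**2 = -297*13**2 = -297*169 = -50193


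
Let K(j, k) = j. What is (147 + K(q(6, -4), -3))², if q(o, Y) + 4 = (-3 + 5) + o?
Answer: 22801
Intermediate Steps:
q(o, Y) = -2 + o (q(o, Y) = -4 + ((-3 + 5) + o) = -4 + (2 + o) = -2 + o)
(147 + K(q(6, -4), -3))² = (147 + (-2 + 6))² = (147 + 4)² = 151² = 22801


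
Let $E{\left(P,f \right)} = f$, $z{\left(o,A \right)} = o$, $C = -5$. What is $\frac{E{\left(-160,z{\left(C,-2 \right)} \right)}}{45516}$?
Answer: $- \frac{5}{45516} \approx -0.00010985$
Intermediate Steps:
$\frac{E{\left(-160,z{\left(C,-2 \right)} \right)}}{45516} = - \frac{5}{45516}$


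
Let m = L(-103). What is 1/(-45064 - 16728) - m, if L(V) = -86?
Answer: 5314111/61792 ≈ 86.000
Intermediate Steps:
m = -86
1/(-45064 - 16728) - m = 1/(-45064 - 16728) - 1*(-86) = 1/(-61792) + 86 = -1/61792 + 86 = 5314111/61792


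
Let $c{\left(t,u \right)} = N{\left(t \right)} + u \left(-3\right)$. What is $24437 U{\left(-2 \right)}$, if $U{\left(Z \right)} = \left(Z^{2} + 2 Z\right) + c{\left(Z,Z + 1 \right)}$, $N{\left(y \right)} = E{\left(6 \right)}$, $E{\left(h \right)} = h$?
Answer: $219933$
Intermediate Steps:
$N{\left(y \right)} = 6$
$c{\left(t,u \right)} = 6 - 3 u$ ($c{\left(t,u \right)} = 6 + u \left(-3\right) = 6 - 3 u$)
$U{\left(Z \right)} = 3 + Z^{2} - Z$ ($U{\left(Z \right)} = \left(Z^{2} + 2 Z\right) - \left(-6 + 3 \left(Z + 1\right)\right) = \left(Z^{2} + 2 Z\right) - \left(-6 + 3 \left(1 + Z\right)\right) = \left(Z^{2} + 2 Z\right) + \left(6 - \left(3 + 3 Z\right)\right) = \left(Z^{2} + 2 Z\right) - \left(-3 + 3 Z\right) = 3 + Z^{2} - Z$)
$24437 U{\left(-2 \right)} = 24437 \left(3 + \left(-2\right)^{2} - -2\right) = 24437 \left(3 + 4 + 2\right) = 24437 \cdot 9 = 219933$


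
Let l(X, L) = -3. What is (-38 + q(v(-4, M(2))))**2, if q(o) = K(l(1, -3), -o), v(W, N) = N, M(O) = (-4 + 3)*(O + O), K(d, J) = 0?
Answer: 1444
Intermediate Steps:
M(O) = -2*O
q(o) = 0
(-38 + q(v(-4, M(2))))**2 = (-38 + 0)**2 = (-38)**2 = 1444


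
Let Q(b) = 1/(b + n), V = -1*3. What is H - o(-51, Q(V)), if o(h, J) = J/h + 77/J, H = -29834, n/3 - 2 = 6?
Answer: -33684020/1071 ≈ -31451.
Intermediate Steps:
V = -3
n = 24 (n = 6 + 3*6 = 6 + 18 = 24)
Q(b) = 1/(24 + b) (Q(b) = 1/(b + 24) = 1/(24 + b))
o(h, J) = 77/J + J/h
H - o(-51, Q(V)) = -29834 - (77/(1/(24 - 3)) + 1/((24 - 3)*(-51))) = -29834 - (77/(1/21) - 1/51/21) = -29834 - (77/(1/21) + (1/21)*(-1/51)) = -29834 - (77*21 - 1/1071) = -29834 - (1617 - 1/1071) = -29834 - 1*1731806/1071 = -29834 - 1731806/1071 = -33684020/1071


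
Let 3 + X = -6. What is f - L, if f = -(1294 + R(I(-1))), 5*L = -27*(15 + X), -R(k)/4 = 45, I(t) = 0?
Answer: -5408/5 ≈ -1081.6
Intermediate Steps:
X = -9 (X = -3 - 6 = -9)
R(k) = -180 (R(k) = -4*45 = -180)
L = -162/5 (L = (-27*(15 - 9))/5 = (-27*6)/5 = (1/5)*(-162) = -162/5 ≈ -32.400)
f = -1114 (f = -(1294 - 180) = -1*1114 = -1114)
f - L = -1114 - 1*(-162/5) = -1114 + 162/5 = -5408/5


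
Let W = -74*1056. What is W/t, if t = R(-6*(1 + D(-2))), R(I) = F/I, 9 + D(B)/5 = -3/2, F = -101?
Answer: 24146496/101 ≈ 2.3907e+5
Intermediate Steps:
D(B) = -105/2 (D(B) = -45 + 5*(-3/2) = -45 - 15/2 = -105/2)
W = -78144
R(I) = -101/I
t = -101/309 (t = -101*(-1/(6*(1 - 105/2))) = -101/((-6*(-103/2))) = -101/309 ≈ -0.32686)
W/t = -78144/(-101/309) = -78144*(-309/101) = 24146496/101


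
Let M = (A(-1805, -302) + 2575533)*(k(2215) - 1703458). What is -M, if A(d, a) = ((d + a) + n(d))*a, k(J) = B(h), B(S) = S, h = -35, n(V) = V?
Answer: 6399949950801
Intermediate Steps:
k(J) = -35
A(d, a) = a*(a + 2*d) (A(d, a) = ((d + a) + d)*a = ((a + d) + d)*a = (a + 2*d)*a = a*(a + 2*d))
M = -6399949950801 (M = (-302*(-302 + 2*(-1805)) + 2575533)*(-35 - 1703458) = (-302*(-302 - 3610) + 2575533)*(-1703493) = (-302*(-3912) + 2575533)*(-1703493) = (1181424 + 2575533)*(-1703493) = 3756957*(-1703493) = -6399949950801)
-M = -1*(-6399949950801) = 6399949950801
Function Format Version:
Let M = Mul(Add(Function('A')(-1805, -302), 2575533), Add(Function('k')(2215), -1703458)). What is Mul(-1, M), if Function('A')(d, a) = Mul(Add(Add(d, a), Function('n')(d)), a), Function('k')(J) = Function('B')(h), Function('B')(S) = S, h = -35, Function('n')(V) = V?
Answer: 6399949950801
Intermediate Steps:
Function('k')(J) = -35
Function('A')(d, a) = Mul(a, Add(a, Mul(2, d))) (Function('A')(d, a) = Mul(Add(Add(d, a), d), a) = Mul(Add(Add(a, d), d), a) = Mul(Add(a, Mul(2, d)), a) = Mul(a, Add(a, Mul(2, d))))
M = -6399949950801 (M = Mul(Add(Mul(-302, Add(-302, Mul(2, -1805))), 2575533), Add(-35, -1703458)) = Mul(Add(Mul(-302, Add(-302, -3610)), 2575533), -1703493) = Mul(Add(Mul(-302, -3912), 2575533), -1703493) = Mul(Add(1181424, 2575533), -1703493) = Mul(3756957, -1703493) = -6399949950801)
Mul(-1, M) = Mul(-1, -6399949950801) = 6399949950801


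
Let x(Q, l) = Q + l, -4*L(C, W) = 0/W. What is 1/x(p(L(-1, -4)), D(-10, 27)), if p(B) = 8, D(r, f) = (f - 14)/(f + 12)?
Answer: 3/25 ≈ 0.12000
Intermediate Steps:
L(C, W) = 0 (L(C, W) = -0/W = -¼*0 = 0)
D(r, f) = (-14 + f)/(12 + f)
1/x(p(L(-1, -4)), D(-10, 27)) = 1/(8 + (-14 + 27)/(12 + 27)) = 1/(8 + 13/39) = 1/(8 + (1/39)*13) = 1/(8 + ⅓) = 1/(25/3) = 3/25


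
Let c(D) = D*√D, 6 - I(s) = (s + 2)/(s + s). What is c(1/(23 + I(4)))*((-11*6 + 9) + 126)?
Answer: 552*√113/12769 ≈ 0.45954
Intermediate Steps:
I(s) = 6 - (2 + s)/(2*s) (I(s) = 6 - (s + 2)/(s + s) = 6 - (2 + s)/(2*s))
c(D) = D^(3/2)
c(1/(23 + I(4)))*((-11*6 + 9) + 126) = (1/(23 + (11/2 - 1/4)))^(3/2)*((-11*6 + 9) + 126) = (1/(23 + (11/2 - 1*¼)))^(3/2)*((-66 + 9) + 126) = (1/(23 + (11/2 - ¼)))^(3/2)*(-57 + 126) = (1/(23 + 21/4))^(3/2)*69 = (1/(113/4))^(3/2)*69 = (4/113)^(3/2)*69 = (8*√113/12769)*69 = 552*√113/12769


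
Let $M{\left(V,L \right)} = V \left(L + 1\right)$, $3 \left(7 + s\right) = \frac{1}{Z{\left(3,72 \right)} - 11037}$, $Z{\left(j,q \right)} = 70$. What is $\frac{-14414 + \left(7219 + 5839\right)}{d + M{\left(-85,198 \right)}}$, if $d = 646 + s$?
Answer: $\frac{44613756}{535496677} \approx 0.083313$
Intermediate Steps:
$s = - \frac{230308}{32901}$ ($s = -7 + \frac{1}{3 \left(70 - 11037\right)} = -7 + \frac{1}{3 \left(-10967\right)} = -7 + \frac{1}{3} \left(- \frac{1}{10967}\right) = -7 - \frac{1}{32901} = - \frac{230308}{32901} \approx -7.0$)
$M{\left(V,L \right)} = V \left(1 + L\right)$
$d = \frac{21023738}{32901}$ ($d = 646 - \frac{230308}{32901} = \frac{21023738}{32901} \approx 639.0$)
$\frac{-14414 + \left(7219 + 5839\right)}{d + M{\left(-85,198 \right)}} = \frac{-14414 + \left(7219 + 5839\right)}{\frac{21023738}{32901} - 85 \left(1 + 198\right)} = \frac{-14414 + 13058}{\frac{21023738}{32901} - 16915} = - \frac{1356}{\frac{21023738}{32901} - 16915} = - \frac{1356}{- \frac{535496677}{32901}} = \left(-1356\right) \left(- \frac{32901}{535496677}\right) = \frac{44613756}{535496677}$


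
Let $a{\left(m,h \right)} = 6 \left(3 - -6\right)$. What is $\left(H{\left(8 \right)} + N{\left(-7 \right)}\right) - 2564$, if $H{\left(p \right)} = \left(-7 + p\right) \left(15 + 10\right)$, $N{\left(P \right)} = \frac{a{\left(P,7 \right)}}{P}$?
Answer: $- \frac{17827}{7} \approx -2546.7$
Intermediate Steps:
$a{\left(m,h \right)} = 54$ ($a{\left(m,h \right)} = 6 \left(3 + 6\right) = 6 \cdot 9 = 54$)
$N{\left(P \right)} = \frac{54}{P}$
$H{\left(p \right)} = -175 + 25 p$ ($H{\left(p \right)} = \left(-7 + p\right) 25 = -175 + 25 p$)
$\left(H{\left(8 \right)} + N{\left(-7 \right)}\right) - 2564 = \left(\left(-175 + 25 \cdot 8\right) + \frac{54}{-7}\right) - 2564 = \left(\left(-175 + 200\right) + 54 \left(- \frac{1}{7}\right)\right) - 2564 = \left(25 - \frac{54}{7}\right) - 2564 = \frac{121}{7} - 2564 = - \frac{17827}{7}$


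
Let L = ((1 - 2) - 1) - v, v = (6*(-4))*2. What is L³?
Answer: 97336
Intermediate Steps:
v = -48 (v = -24*2 = -48)
L = 46 (L = ((1 - 2) - 1) - 1*(-48) = (-1 - 1) + 48 = -2 + 48 = 46)
L³ = 46³ = 97336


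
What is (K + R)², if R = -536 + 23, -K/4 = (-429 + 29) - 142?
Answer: 2739025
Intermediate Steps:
K = 2168 (K = -4*((-429 + 29) - 142) = -4*(-400 - 142) = -4*(-542) = 2168)
R = -513
(K + R)² = (2168 - 513)² = 1655² = 2739025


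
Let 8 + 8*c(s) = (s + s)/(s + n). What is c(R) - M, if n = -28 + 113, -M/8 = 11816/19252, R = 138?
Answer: 8725371/2146598 ≈ 4.0647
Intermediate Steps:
M = -23632/4813 (M = -94528/19252 = -8*2954/4813 = -23632/4813 ≈ -4.9100)
n = 85
c(s) = -1 + s/(4*(85 + s)) (c(s) = -1 + ((s + s)/(s + 85))/8 = -1 + ((2*s)/(85 + s))/8 = -1 + (2*s/(85 + s))/8 = -1 + s/(4*(85 + s)))
c(R) - M = (-340 - 3*138)/(4*(85 + 138)) - 1*(-23632/4813) = (1/4)*(-340 - 414)/223 + 23632/4813 = (1/4)*(1/223)*(-754) + 23632/4813 = -377/446 + 23632/4813 = 8725371/2146598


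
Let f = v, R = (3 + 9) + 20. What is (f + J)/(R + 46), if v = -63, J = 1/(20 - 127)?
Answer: -3371/4173 ≈ -0.80781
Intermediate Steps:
J = -1/107 (J = 1/(-107) = -1/107 ≈ -0.0093458)
R = 32 (R = 12 + 20 = 32)
f = -63
(f + J)/(R + 46) = (-63 - 1/107)/(32 + 46) = -6742/107/78 = -6742/107*1/78 = -3371/4173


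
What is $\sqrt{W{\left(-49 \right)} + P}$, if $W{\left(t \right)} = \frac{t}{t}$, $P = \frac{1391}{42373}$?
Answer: $\frac{2 \sqrt{463602993}}{42373} \approx 1.0163$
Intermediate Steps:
$P = \frac{1391}{42373}$ ($P = 1391 \cdot \frac{1}{42373} = \frac{1391}{42373} \approx 0.032827$)
$W{\left(t \right)} = 1$
$\sqrt{W{\left(-49 \right)} + P} = \sqrt{1 + \frac{1391}{42373}} = \sqrt{\frac{43764}{42373}} = \frac{2 \sqrt{463602993}}{42373}$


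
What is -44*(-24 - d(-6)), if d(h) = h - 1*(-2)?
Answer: 880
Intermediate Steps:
d(h) = 2 + h (d(h) = h + 2 = 2 + h)
-44*(-24 - d(-6)) = -44*(-24 - (2 - 6)) = -44*(-24 - 1*(-4)) = -44*(-24 + 4) = -44*(-20) = 880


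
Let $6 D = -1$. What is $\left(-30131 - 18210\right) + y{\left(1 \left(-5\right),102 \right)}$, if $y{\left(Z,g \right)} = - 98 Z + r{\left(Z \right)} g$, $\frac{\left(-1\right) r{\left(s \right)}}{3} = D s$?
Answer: $-48106$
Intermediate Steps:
$D = - \frac{1}{6}$ ($D = \frac{1}{6} \left(-1\right) = - \frac{1}{6} \approx -0.16667$)
$r{\left(s \right)} = \frac{s}{2}$ ($r{\left(s \right)} = - 3 \left(- \frac{s}{6}\right) = \frac{s}{2}$)
$y{\left(Z,g \right)} = - 98 Z + \frac{Z g}{2}$ ($y{\left(Z,g \right)} = - 98 Z + \frac{Z}{2} g = - 98 Z + \frac{Z g}{2}$)
$\left(-30131 - 18210\right) + y{\left(1 \left(-5\right),102 \right)} = \left(-30131 - 18210\right) + \frac{1 \left(-5\right) \left(-196 + 102\right)}{2} = -48341 + \frac{1}{2} \left(-5\right) \left(-94\right) = -48341 + 235 = -48106$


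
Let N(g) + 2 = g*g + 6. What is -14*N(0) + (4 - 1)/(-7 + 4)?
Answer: -57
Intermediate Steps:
N(g) = 4 + g² (N(g) = -2 + (g*g + 6) = -2 + (g² + 6) = -2 + (6 + g²) = 4 + g²)
-14*N(0) + (4 - 1)/(-7 + 4) = -14*(4 + 0²) + (4 - 1)/(-7 + 4) = -14*(4 + 0) + 3/(-3) = -14*4 + 3*(-⅓) = -56 - 1 = -57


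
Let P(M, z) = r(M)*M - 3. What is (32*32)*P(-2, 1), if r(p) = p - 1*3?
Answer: 7168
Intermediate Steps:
r(p) = -3 + p (r(p) = p - 3 = -3 + p)
P(M, z) = -3 + M*(-3 + M) (P(M, z) = (-3 + M)*M - 3 = M*(-3 + M) - 3 = -3 + M*(-3 + M))
(32*32)*P(-2, 1) = (32*32)*(-3 - 2*(-3 - 2)) = 1024*(-3 - 2*(-5)) = 1024*(-3 + 10) = 1024*7 = 7168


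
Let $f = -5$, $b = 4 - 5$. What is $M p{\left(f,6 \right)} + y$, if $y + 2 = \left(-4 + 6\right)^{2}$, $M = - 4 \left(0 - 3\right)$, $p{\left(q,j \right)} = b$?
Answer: $-10$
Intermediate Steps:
$b = -1$ ($b = 4 - 5 = -1$)
$p{\left(q,j \right)} = -1$
$M = 12$ ($M = \left(-4\right) \left(-3\right) = 12$)
$y = 2$ ($y = -2 + \left(-4 + 6\right)^{2} = -2 + 2^{2} = -2 + 4 = 2$)
$M p{\left(f,6 \right)} + y = 12 \left(-1\right) + 2 = -12 + 2 = -10$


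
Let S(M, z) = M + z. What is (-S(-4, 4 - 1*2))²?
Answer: 4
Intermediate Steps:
(-S(-4, 4 - 1*2))² = (-(-4 + (4 - 1*2)))² = (-(-4 + (4 - 2)))² = (-(-4 + 2))² = (-1*(-2))² = 2² = 4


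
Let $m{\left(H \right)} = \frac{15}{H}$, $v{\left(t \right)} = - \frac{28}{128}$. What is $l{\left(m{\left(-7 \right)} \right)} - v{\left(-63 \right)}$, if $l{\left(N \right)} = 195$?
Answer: $\frac{6247}{32} \approx 195.22$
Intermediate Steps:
$v{\left(t \right)} = - \frac{7}{32}$ ($v{\left(t \right)} = \left(-28\right) \frac{1}{128} = - \frac{7}{32}$)
$l{\left(m{\left(-7 \right)} \right)} - v{\left(-63 \right)} = 195 - - \frac{7}{32} = 195 + \frac{7}{32} = \frac{6247}{32}$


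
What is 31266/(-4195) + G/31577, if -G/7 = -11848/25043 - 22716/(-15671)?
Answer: -55352957187199978/7426562774829185 ≈ -7.4534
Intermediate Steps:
G = -2682447460/392448853 (G = -7*(-11848/25043 - 22716/(-15671)) = -7*(-11848*1/25043 - 22716*(-1/15671)) = -7*(-11848/25043 + 22716/15671) = -7*383206780/392448853 = -2682447460/392448853 ≈ -6.8352)
31266/(-4195) + G/31577 = 31266/(-4195) - 2682447460/392448853/31577 = 31266*(-1/4195) - 2682447460/392448853*1/31577 = -31266/4195 - 383206780/1770336775883 = -55352957187199978/7426562774829185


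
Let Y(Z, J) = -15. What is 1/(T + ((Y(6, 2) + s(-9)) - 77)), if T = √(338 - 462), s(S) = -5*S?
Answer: -47/2333 - 2*I*√31/2333 ≈ -0.020146 - 0.0047731*I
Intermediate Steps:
T = 2*I*√31 (T = √(-124) = 2*I*√31 ≈ 11.136*I)
1/(T + ((Y(6, 2) + s(-9)) - 77)) = 1/(2*I*√31 + ((-15 - 5*(-9)) - 77)) = 1/(2*I*√31 + ((-15 + 45) - 77)) = 1/(2*I*√31 + (30 - 77)) = 1/(2*I*√31 - 47) = 1/(-47 + 2*I*√31)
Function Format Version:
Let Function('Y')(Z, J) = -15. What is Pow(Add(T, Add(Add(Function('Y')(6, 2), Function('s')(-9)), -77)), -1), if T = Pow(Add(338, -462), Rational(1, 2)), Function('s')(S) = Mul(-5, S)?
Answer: Add(Rational(-47, 2333), Mul(Rational(-2, 2333), I, Pow(31, Rational(1, 2)))) ≈ Add(-0.020146, Mul(-0.0047731, I))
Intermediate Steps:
T = Mul(2, I, Pow(31, Rational(1, 2))) (T = Pow(-124, Rational(1, 2)) = Mul(2, I, Pow(31, Rational(1, 2))) ≈ Mul(11.136, I))
Pow(Add(T, Add(Add(Function('Y')(6, 2), Function('s')(-9)), -77)), -1) = Pow(Add(Mul(2, I, Pow(31, Rational(1, 2))), Add(Add(-15, Mul(-5, -9)), -77)), -1) = Pow(Add(Mul(2, I, Pow(31, Rational(1, 2))), Add(Add(-15, 45), -77)), -1) = Pow(Add(Mul(2, I, Pow(31, Rational(1, 2))), Add(30, -77)), -1) = Pow(Add(Mul(2, I, Pow(31, Rational(1, 2))), -47), -1) = Pow(Add(-47, Mul(2, I, Pow(31, Rational(1, 2)))), -1)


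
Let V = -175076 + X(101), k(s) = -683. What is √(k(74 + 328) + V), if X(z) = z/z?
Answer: I*√175758 ≈ 419.23*I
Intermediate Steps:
X(z) = 1
V = -175075 (V = -175076 + 1 = -175075)
√(k(74 + 328) + V) = √(-683 - 175075) = √(-175758) = I*√175758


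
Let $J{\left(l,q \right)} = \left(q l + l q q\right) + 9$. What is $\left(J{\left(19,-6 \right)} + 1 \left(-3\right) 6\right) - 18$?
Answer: $543$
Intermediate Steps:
$J{\left(l,q \right)} = 9 + l q + l q^{2}$ ($J{\left(l,q \right)} = \left(l q + l q^{2}\right) + 9 = 9 + l q + l q^{2}$)
$\left(J{\left(19,-6 \right)} + 1 \left(-3\right) 6\right) - 18 = \left(\left(9 + 19 \left(-6\right) + 19 \left(-6\right)^{2}\right) + 1 \left(-3\right) 6\right) - 18 = \left(\left(9 - 114 + 19 \cdot 36\right) - 18\right) - 18 = \left(\left(9 - 114 + 684\right) - 18\right) - 18 = \left(579 - 18\right) - 18 = 561 - 18 = 543$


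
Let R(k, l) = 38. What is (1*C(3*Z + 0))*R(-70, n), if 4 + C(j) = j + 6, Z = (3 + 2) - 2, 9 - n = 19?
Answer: 418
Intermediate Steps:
n = -10 (n = 9 - 1*19 = 9 - 19 = -10)
Z = 3 (Z = 5 - 2 = 3)
C(j) = 2 + j (C(j) = -4 + (j + 6) = -4 + (6 + j) = 2 + j)
(1*C(3*Z + 0))*R(-70, n) = (1*(2 + (3*3 + 0)))*38 = (1*(2 + (9 + 0)))*38 = (1*(2 + 9))*38 = (1*11)*38 = 11*38 = 418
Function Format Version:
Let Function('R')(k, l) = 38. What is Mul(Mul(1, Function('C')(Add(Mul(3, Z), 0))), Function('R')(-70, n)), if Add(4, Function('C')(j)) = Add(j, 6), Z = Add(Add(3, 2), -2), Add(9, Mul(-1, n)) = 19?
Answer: 418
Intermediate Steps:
n = -10 (n = Add(9, Mul(-1, 19)) = Add(9, -19) = -10)
Z = 3 (Z = Add(5, -2) = 3)
Function('C')(j) = Add(2, j) (Function('C')(j) = Add(-4, Add(j, 6)) = Add(-4, Add(6, j)) = Add(2, j))
Mul(Mul(1, Function('C')(Add(Mul(3, Z), 0))), Function('R')(-70, n)) = Mul(Mul(1, Add(2, Add(Mul(3, 3), 0))), 38) = Mul(Mul(1, Add(2, Add(9, 0))), 38) = Mul(Mul(1, Add(2, 9)), 38) = Mul(Mul(1, 11), 38) = Mul(11, 38) = 418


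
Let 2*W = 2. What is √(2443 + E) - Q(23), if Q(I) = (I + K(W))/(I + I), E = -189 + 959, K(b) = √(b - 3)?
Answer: -½ + 3*√357 - I*√2/46 ≈ 56.183 - 0.030744*I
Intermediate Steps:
W = 1 (W = (½)*2 = 1)
K(b) = √(-3 + b)
E = 770
Q(I) = (I + I*√2)/(2*I) (Q(I) = (I + √(-3 + 1))/(I + I) = (I + √(-2))/((2*I)) = (I + I*√2)*(1/(2*I)) = (I + I*√2)/(2*I))
√(2443 + E) - Q(23) = √(2443 + 770) - (23 + I*√2)/(2*23) = √3213 - (23 + I*√2)/(2*23) = 3*√357 - (½ + I*√2/46) = 3*√357 + (-½ - I*√2/46) = -½ + 3*√357 - I*√2/46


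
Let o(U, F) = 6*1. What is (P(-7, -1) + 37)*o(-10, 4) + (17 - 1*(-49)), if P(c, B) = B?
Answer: 282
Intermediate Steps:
o(U, F) = 6
(P(-7, -1) + 37)*o(-10, 4) + (17 - 1*(-49)) = (-1 + 37)*6 + (17 - 1*(-49)) = 36*6 + (17 + 49) = 216 + 66 = 282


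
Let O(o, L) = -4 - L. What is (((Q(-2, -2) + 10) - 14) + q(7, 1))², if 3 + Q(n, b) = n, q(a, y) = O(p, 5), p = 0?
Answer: 324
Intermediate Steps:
q(a, y) = -9 (q(a, y) = -4 - 1*5 = -4 - 5 = -9)
Q(n, b) = -3 + n
(((Q(-2, -2) + 10) - 14) + q(7, 1))² = ((((-3 - 2) + 10) - 14) - 9)² = (((-5 + 10) - 14) - 9)² = ((5 - 14) - 9)² = (-9 - 9)² = (-18)² = 324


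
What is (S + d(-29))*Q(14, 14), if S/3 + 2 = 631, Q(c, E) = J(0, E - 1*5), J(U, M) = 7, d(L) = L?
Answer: 13006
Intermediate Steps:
Q(c, E) = 7
S = 1887 (S = -6 + 3*631 = -6 + 1893 = 1887)
(S + d(-29))*Q(14, 14) = (1887 - 29)*7 = 1858*7 = 13006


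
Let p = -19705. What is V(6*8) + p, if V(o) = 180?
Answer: -19525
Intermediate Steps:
V(6*8) + p = 180 - 19705 = -19525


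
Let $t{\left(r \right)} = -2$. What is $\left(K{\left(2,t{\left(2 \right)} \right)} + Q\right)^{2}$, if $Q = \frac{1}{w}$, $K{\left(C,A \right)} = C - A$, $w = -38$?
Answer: $\frac{22801}{1444} \approx 15.79$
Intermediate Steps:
$Q = - \frac{1}{38}$ ($Q = \frac{1}{-38} = - \frac{1}{38} \approx -0.026316$)
$\left(K{\left(2,t{\left(2 \right)} \right)} + Q\right)^{2} = \left(\left(2 - -2\right) - \frac{1}{38}\right)^{2} = \left(\left(2 + 2\right) - \frac{1}{38}\right)^{2} = \left(4 - \frac{1}{38}\right)^{2} = \left(\frac{151}{38}\right)^{2} = \frac{22801}{1444}$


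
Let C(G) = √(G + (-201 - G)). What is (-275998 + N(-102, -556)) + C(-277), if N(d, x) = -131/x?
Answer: -153454757/556 + I*√201 ≈ -2.76e+5 + 14.177*I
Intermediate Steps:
C(G) = I*√201 (C(G) = √(-201) = I*√201)
(-275998 + N(-102, -556)) + C(-277) = (-275998 - 131/(-556)) + I*√201 = (-275998 - 131*(-1/556)) + I*√201 = (-275998 + 131/556) + I*√201 = -153454757/556 + I*√201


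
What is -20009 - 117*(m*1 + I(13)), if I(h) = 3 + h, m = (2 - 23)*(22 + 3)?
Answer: 39544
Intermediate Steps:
m = -525 (m = -21*25 = -525)
-20009 - 117*(m*1 + I(13)) = -20009 - 117*(-525*1 + (3 + 13)) = -20009 - 117*(-525 + 16) = -20009 - 117*(-509) = -20009 - 1*(-59553) = -20009 + 59553 = 39544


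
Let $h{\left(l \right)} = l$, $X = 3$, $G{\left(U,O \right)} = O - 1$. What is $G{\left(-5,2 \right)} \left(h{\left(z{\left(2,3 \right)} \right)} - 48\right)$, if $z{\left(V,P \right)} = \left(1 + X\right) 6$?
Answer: $-24$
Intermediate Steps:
$G{\left(U,O \right)} = -1 + O$
$z{\left(V,P \right)} = 24$ ($z{\left(V,P \right)} = \left(1 + 3\right) 6 = 4 \cdot 6 = 24$)
$G{\left(-5,2 \right)} \left(h{\left(z{\left(2,3 \right)} \right)} - 48\right) = \left(-1 + 2\right) \left(24 - 48\right) = 1 \left(-24\right) = -24$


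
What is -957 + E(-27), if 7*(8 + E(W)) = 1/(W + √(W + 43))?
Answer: -155366/161 ≈ -965.01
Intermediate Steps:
E(W) = -8 + 1/(7*(W + √(43 + W))) (E(W) = -8 + 1/(7*(W + √(W + 43))) = -8 + 1/(7*(W + √(43 + W))))
-957 + E(-27) = -957 + (⅐ - 8*(-27) - 8*√(43 - 27))/(-27 + √(43 - 27)) = -957 + (⅐ + 216 - 8*√16)/(-27 + √16) = -957 + (⅐ + 216 - 8*4)/(-27 + 4) = -957 + (⅐ + 216 - 32)/(-23) = -957 - 1/23*1289/7 = -957 - 1289/161 = -155366/161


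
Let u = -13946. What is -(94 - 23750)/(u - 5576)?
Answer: -11828/9761 ≈ -1.2118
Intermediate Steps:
-(94 - 23750)/(u - 5576) = -(94 - 23750)/(-13946 - 5576) = -(-23656)/(-19522) = -(-23656)*(-1)/19522 = -1*11828/9761 = -11828/9761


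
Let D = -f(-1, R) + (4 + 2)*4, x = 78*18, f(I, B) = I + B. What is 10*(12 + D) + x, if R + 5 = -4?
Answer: 1864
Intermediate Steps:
R = -9 (R = -5 - 4 = -9)
f(I, B) = B + I
x = 1404
D = 34 (D = -(-9 - 1) + (4 + 2)*4 = -1*(-10) + 6*4 = 10 + 24 = 34)
10*(12 + D) + x = 10*(12 + 34) + 1404 = 10*46 + 1404 = 460 + 1404 = 1864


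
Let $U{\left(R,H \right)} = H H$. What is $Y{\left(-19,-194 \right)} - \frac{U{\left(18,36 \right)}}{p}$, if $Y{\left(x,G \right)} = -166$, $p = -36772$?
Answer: $- \frac{1525714}{9193} \approx -165.96$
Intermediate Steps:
$U{\left(R,H \right)} = H^{2}$
$Y{\left(-19,-194 \right)} - \frac{U{\left(18,36 \right)}}{p} = -166 - \frac{36^{2}}{-36772} = -166 - 1296 \left(- \frac{1}{36772}\right) = -166 - - \frac{324}{9193} = -166 + \frac{324}{9193} = - \frac{1525714}{9193}$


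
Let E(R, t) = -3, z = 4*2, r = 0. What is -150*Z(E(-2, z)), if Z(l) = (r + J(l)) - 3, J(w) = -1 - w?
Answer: 150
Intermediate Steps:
z = 8
Z(l) = -4 - l (Z(l) = (0 + (-1 - l)) - 3 = (-1 - l) - 3 = -4 - l)
-150*Z(E(-2, z)) = -150*(-4 - 1*(-3)) = -150*(-4 + 3) = -150*(-1) = 150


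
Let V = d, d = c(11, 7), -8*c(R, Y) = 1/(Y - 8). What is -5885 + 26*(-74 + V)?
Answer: -31223/4 ≈ -7805.8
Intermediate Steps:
c(R, Y) = -1/(8*(-8 + Y)) (c(R, Y) = -1/(8*(Y - 8)) = -1/(8*(-8 + Y)))
d = ⅛ (d = -1/(-64 + 8*7) = -1/(-64 + 56) = -1/(-8) = -1*(-⅛) = ⅛ ≈ 0.12500)
V = ⅛ ≈ 0.12500
-5885 + 26*(-74 + V) = -5885 + 26*(-74 + ⅛) = -5885 + 26*(-591/8) = -5885 - 7683/4 = -31223/4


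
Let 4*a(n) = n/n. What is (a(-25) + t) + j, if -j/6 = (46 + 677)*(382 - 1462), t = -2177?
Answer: 18731453/4 ≈ 4.6829e+6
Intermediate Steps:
a(n) = ¼ (a(n) = (n/n)/4 = (¼)*1 = ¼)
j = 4685040 (j = -6*(46 + 677)*(382 - 1462) = -4338*(-1080) = -6*(-780840) = 4685040)
(a(-25) + t) + j = (¼ - 2177) + 4685040 = -8707/4 + 4685040 = 18731453/4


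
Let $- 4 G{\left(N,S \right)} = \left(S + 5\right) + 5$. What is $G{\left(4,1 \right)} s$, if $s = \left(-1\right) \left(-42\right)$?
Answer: $- \frac{231}{2} \approx -115.5$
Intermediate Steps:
$s = 42$
$G{\left(N,S \right)} = - \frac{5}{2} - \frac{S}{4}$ ($G{\left(N,S \right)} = - \frac{\left(S + 5\right) + 5}{4} = - \frac{\left(5 + S\right) + 5}{4} = - \frac{10 + S}{4} = - \frac{5}{2} - \frac{S}{4}$)
$G{\left(4,1 \right)} s = \left(- \frac{5}{2} - \frac{1}{4}\right) 42 = \left(- \frac{11}{4}\right) 42 = - \frac{231}{2}$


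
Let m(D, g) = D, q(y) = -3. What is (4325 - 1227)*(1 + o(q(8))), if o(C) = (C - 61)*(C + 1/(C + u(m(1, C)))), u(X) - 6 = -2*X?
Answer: 399642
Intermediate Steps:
u(X) = 6 - 2*X
o(C) = (-61 + C)*(C + 1/(4 + C)) (o(C) = (C - 61)*(C + 1/(C + (6 - 2*1))) = (-61 + C)*(C + 1/(C + (6 - 2))) = (-61 + C)*(C + 1/(C + 4)) = (-61 + C)*(C + 1/(4 + C)))
(4325 - 1227)*(1 + o(q(8))) = (4325 - 1227)*(1 + (-61 + (-3)**3 - 243*(-3) - 57*(-3)**2)/(4 - 3)) = 3098*(1 + (-61 - 27 + 729 - 57*9)/1) = 3098*(1 + 1*(-61 - 27 + 729 - 513)) = 3098*(1 + 1*128) = 3098*(1 + 128) = 3098*129 = 399642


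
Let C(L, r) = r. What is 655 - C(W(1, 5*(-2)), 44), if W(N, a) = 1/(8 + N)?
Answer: 611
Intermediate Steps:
655 - C(W(1, 5*(-2)), 44) = 655 - 1*44 = 655 - 44 = 611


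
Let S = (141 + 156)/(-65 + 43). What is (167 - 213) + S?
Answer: -119/2 ≈ -59.500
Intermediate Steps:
S = -27/2 (S = 297/(-22) = 297*(-1/22) = -27/2 ≈ -13.500)
(167 - 213) + S = (167 - 213) - 27/2 = -46 - 27/2 = -119/2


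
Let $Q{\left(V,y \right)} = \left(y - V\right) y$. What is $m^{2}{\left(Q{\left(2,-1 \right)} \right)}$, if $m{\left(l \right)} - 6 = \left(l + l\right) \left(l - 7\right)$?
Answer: $324$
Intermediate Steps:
$Q{\left(V,y \right)} = y \left(y - V\right)$
$m{\left(l \right)} = 6 + 2 l \left(-7 + l\right)$ ($m{\left(l \right)} = 6 + \left(l + l\right) \left(l - 7\right) = 6 + 2 l \left(-7 + l\right)$)
$m^{2}{\left(Q{\left(2,-1 \right)} \right)} = \left(6 - 14 \left(- (-1 - 2)\right) + 2 \left(- (-1 - 2)\right)^{2}\right)^{2} = \left(6 - 14 \left(\left(-1\right) \left(-3\right)\right) + 2 \left(\left(-1\right) \left(-3\right)\right)^{2}\right)^{2} = \left(6 - 42 + 2 \cdot 3^{2}\right)^{2} = \left(6 - 42 + 2 \cdot 9\right)^{2} = \left(6 - 42 + 18\right)^{2} = \left(-18\right)^{2} = 324$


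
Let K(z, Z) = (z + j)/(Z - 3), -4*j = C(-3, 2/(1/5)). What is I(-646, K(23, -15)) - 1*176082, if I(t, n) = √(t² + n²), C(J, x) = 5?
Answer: -176082 + √240374857/24 ≈ -1.7544e+5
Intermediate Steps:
j = -5/4 (j = -¼*5 = -5/4 ≈ -1.2500)
K(z, Z) = (-5/4 + z)/(-3 + Z) (K(z, Z) = (z - 5/4)/(Z - 3) = (-5/4 + z)/(-3 + Z))
I(t, n) = √(n² + t²)
I(-646, K(23, -15)) - 1*176082 = √(((-5/4 + 23)/(-3 - 15))² + (-646)²) - 1*176082 = √(((87/4)/(-18))² + 417316) - 176082 = √((-1/18*87/4)² + 417316) - 176082 = √((-29/24)² + 417316) - 176082 = √(841/576 + 417316) - 176082 = √(240374857/576) - 176082 = √240374857/24 - 176082 = -176082 + √240374857/24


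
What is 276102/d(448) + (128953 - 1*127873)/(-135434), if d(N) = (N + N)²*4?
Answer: 8481358287/108728582144 ≈ 0.078005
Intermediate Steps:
d(N) = 16*N² (d(N) = (2*N)²*4 = (4*N²)*4 = 16*N²)
276102/d(448) + (128953 - 1*127873)/(-135434) = 276102/((16*448²)) + (128953 - 1*127873)/(-135434) = 276102/((16*200704)) + (128953 - 127873)*(-1/135434) = 276102/3211264 + 1080*(-1/135434) = 276102*(1/3211264) - 540/67717 = 138051/1605632 - 540/67717 = 8481358287/108728582144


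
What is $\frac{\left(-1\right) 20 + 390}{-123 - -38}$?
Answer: $- \frac{74}{17} \approx -4.3529$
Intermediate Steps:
$\frac{\left(-1\right) 20 + 390}{-123 - -38} = \frac{-20 + 390}{-123 + 38} = \frac{370}{-85} = 370 \left(- \frac{1}{85}\right) = - \frac{74}{17}$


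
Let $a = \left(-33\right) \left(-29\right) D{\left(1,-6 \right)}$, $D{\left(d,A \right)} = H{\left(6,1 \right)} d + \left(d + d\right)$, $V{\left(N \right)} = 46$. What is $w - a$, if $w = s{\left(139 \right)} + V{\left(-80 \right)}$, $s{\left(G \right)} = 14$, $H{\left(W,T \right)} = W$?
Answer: $-7596$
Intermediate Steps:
$D{\left(d,A \right)} = 8 d$ ($D{\left(d,A \right)} = 6 d + \left(d + d\right) = 6 d + 2 d = 8 d$)
$w = 60$ ($w = 14 + 46 = 60$)
$a = 7656$ ($a = \left(-33\right) \left(-29\right) 8 \cdot 1 = 957 \cdot 8 = 7656$)
$w - a = 60 - 7656 = -7596$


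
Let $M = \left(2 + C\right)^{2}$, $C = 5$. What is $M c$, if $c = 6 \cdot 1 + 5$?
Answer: $539$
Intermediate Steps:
$M = 49$ ($M = \left(2 + 5\right)^{2} = 7^{2} = 49$)
$c = 11$ ($c = 6 + 5 = 11$)
$M c = 49 \cdot 11 = 539$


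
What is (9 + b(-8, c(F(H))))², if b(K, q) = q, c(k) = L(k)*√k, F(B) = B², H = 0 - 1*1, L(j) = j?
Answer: 100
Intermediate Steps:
H = -1 (H = 0 - 1 = -1)
c(k) = k^(3/2) (c(k) = k*√k = k^(3/2))
(9 + b(-8, c(F(H))))² = (9 + ((-1)²)^(3/2))² = (9 + 1^(3/2))² = (9 + 1)² = 10² = 100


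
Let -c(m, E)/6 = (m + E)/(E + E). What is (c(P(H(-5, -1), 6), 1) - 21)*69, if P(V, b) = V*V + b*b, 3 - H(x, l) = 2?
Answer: -9315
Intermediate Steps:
H(x, l) = 1 (H(x, l) = 3 - 1*2 = 3 - 2 = 1)
P(V, b) = V**2 + b**2
c(m, E) = -3*(E + m)/E (c(m, E) = -6*(m + E)/(E + E) = -6*(E + m)/(2*E) = -6*(E + m)*1/(2*E) = -3*(E + m)/E)
(c(P(H(-5, -1), 6), 1) - 21)*69 = ((-3 - 3*(1**2 + 6**2)/1) - 21)*69 = ((-3 - 3*(1 + 36)*1) - 21)*69 = ((-3 - 3*37*1) - 21)*69 = ((-3 - 111) - 21)*69 = (-114 - 21)*69 = -135*69 = -9315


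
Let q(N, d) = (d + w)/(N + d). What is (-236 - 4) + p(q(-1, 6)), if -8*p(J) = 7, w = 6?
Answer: -1927/8 ≈ -240.88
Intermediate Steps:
q(N, d) = (6 + d)/(N + d) (q(N, d) = (d + 6)/(N + d) = (6 + d)/(N + d))
p(J) = -7/8 (p(J) = -⅛*7 = -7/8)
(-236 - 4) + p(q(-1, 6)) = (-236 - 4) - 7/8 = -240 - 7/8 = -1927/8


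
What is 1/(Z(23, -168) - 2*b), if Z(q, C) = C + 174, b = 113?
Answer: -1/220 ≈ -0.0045455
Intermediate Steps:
Z(q, C) = 174 + C
1/(Z(23, -168) - 2*b) = 1/((174 - 168) - 2*113) = 1/(6 - 226) = 1/(-220) = -1/220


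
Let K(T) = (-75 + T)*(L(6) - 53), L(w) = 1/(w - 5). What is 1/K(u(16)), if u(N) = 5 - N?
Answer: 1/4472 ≈ 0.00022361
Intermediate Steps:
L(w) = 1/(-5 + w)
K(T) = 3900 - 52*T (K(T) = (-75 + T)*(1/(-5 + 6) - 53) = (-75 + T)*(1/1 - 53) = (-75 + T)*(1 - 53) = (-75 + T)*(-52) = 3900 - 52*T)
1/K(u(16)) = 1/(3900 - 52*(5 - 1*16)) = 1/(3900 - 52*(5 - 16)) = 1/(3900 - 52*(-11)) = 1/(3900 + 572) = 1/4472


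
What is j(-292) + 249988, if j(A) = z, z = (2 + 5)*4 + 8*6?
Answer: 250064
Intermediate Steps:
z = 76 (z = 7*4 + 48 = 28 + 48 = 76)
j(A) = 76
j(-292) + 249988 = 76 + 249988 = 250064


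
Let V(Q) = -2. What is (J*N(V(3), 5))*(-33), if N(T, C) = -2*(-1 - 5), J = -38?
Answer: 15048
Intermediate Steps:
N(T, C) = 12 (N(T, C) = -2*(-6) = 12)
(J*N(V(3), 5))*(-33) = -38*12*(-33) = -456*(-33) = 15048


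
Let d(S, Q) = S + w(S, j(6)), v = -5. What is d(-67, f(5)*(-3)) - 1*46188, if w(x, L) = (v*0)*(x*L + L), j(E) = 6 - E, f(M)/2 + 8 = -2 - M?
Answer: -46255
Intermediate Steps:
f(M) = -20 - 2*M (f(M) = -16 + 2*(-2 - M) = -16 + (-4 - 2*M) = -20 - 2*M)
w(x, L) = 0 (w(x, L) = (-5*0)*(x*L + L) = 0*(L*x + L) = 0*(L + L*x) = 0)
d(S, Q) = S (d(S, Q) = S + 0 = S)
d(-67, f(5)*(-3)) - 1*46188 = -67 - 1*46188 = -67 - 46188 = -46255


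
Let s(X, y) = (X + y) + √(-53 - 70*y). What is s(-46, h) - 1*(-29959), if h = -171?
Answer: 29742 + √11917 ≈ 29851.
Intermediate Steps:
s(X, y) = X + y + √(-53 - 70*y)
s(-46, h) - 1*(-29959) = (-46 - 171 + √(-53 - 70*(-171))) - 1*(-29959) = (-46 - 171 + √(-53 + 11970)) + 29959 = (-46 - 171 + √11917) + 29959 = (-217 + √11917) + 29959 = 29742 + √11917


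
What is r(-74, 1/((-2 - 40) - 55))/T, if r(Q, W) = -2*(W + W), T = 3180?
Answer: 1/77115 ≈ 1.2968e-5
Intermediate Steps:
r(Q, W) = -4*W
r(-74, 1/((-2 - 40) - 55))/T = -4/((-2 - 40) - 55)/3180 = -4/(-42 - 55)*(1/3180) = -4/(-97)*(1/3180) = -4*(-1/97)*(1/3180) = (4/97)*(1/3180) = 1/77115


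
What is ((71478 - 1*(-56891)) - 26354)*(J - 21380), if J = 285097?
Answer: 26903089755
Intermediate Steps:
((71478 - 1*(-56891)) - 26354)*(J - 21380) = ((71478 - 1*(-56891)) - 26354)*(285097 - 21380) = ((71478 + 56891) - 26354)*263717 = (128369 - 26354)*263717 = 102015*263717 = 26903089755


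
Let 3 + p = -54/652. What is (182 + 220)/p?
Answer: -652/5 ≈ -130.40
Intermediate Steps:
p = -1005/326 (p = -3 - 54/652 = -3 - 54*1/652 = -3 - 27/326 = -1005/326 ≈ -3.0828)
(182 + 220)/p = (182 + 220)/(-1005/326) = 402*(-326/1005) = -652/5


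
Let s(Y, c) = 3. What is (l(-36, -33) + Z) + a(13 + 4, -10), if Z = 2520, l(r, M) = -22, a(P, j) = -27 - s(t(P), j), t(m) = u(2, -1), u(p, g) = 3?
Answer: 2468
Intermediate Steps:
t(m) = 3
a(P, j) = -30 (a(P, j) = -27 - 1*3 = -27 - 3 = -30)
(l(-36, -33) + Z) + a(13 + 4, -10) = (-22 + 2520) - 30 = 2498 - 30 = 2468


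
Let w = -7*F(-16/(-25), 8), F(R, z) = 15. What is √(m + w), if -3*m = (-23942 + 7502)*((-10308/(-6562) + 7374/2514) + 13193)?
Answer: 33*√125511742332983615/1374739 ≈ 8504.3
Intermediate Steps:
w = -105 (w = -7*15 = -105)
m = 99424316790960/1374739 (m = -(-23942 + 7502)*((-10308/(-6562) + 7374/2514) + 13193)/3 = -(-5480)*((-10308*(-1/6562) + 7374*(1/2514)) + 13193) = -(-5480)*((5154/3281 + 1229/419) + 13193) = -(-5480)*(6191875/1374739 + 13193) = -(-5480)*18143123502/1374739 = -⅓*(-298272950372880/1374739) = 99424316790960/1374739 ≈ 7.2322e+7)
√(m + w) = √(99424316790960/1374739 - 105) = √(99424172443365/1374739) = 33*√125511742332983615/1374739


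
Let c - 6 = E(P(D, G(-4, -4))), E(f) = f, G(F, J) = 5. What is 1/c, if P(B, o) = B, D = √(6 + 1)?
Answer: 6/29 - √7/29 ≈ 0.11566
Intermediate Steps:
D = √7 ≈ 2.6458
c = 6 + √7 ≈ 8.6458
1/c = 1/(6 + √7)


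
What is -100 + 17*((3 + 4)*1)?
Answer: 19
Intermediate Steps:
-100 + 17*((3 + 4)*1) = -100 + 17*(7*1) = -100 + 17*7 = -100 + 119 = 19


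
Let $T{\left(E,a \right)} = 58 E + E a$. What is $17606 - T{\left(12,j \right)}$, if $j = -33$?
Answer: $17306$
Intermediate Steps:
$17606 - T{\left(12,j \right)} = 17606 - 12 \left(58 - 33\right) = 17606 - 12 \cdot 25 = 17606 - 300 = 17306$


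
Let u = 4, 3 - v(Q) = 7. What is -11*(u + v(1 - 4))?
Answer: 0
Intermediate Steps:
v(Q) = -4 (v(Q) = 3 - 1*7 = 3 - 7 = -4)
-11*(u + v(1 - 4)) = -11*(4 - 4) = -11*0 = 0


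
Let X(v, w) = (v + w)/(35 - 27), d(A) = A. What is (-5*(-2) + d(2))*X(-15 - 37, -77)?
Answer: -387/2 ≈ -193.50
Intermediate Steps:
X(v, w) = v/8 + w/8 (X(v, w) = (v + w)/8 = (v + w)*(1/8) = v/8 + w/8)
(-5*(-2) + d(2))*X(-15 - 37, -77) = (-5*(-2) + 2)*((-15 - 37)/8 + (1/8)*(-77)) = (10 + 2)*((1/8)*(-52) - 77/8) = 12*(-13/2 - 77/8) = 12*(-129/8) = -387/2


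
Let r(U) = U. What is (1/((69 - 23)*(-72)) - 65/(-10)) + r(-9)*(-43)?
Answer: 1303271/3312 ≈ 393.50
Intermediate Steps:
(1/((69 - 23)*(-72)) - 65/(-10)) + r(-9)*(-43) = (1/((69 - 23)*(-72)) - 65/(-10)) - 9*(-43) = (-1/72/46 - 65*(-1/10)) + 387 = ((1/46)*(-1/72) + 13/2) + 387 = (-1/3312 + 13/2) + 387 = 21527/3312 + 387 = 1303271/3312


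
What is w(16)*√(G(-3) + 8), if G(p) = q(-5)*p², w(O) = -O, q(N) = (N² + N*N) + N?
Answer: -16*√413 ≈ -325.16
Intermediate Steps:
q(N) = N + 2*N² (q(N) = (N² + N²) + N = 2*N² + N = N + 2*N²)
G(p) = 45*p² (G(p) = (-5*(1 + 2*(-5)))*p² = (-5*(1 - 10))*p² = (-5*(-9))*p² = 45*p²)
w(16)*√(G(-3) + 8) = (-1*16)*√(45*(-3)² + 8) = -16*√(45*9 + 8) = -16*√(405 + 8) = -16*√413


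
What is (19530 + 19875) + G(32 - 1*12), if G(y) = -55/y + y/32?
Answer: 315223/8 ≈ 39403.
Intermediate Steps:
G(y) = -55/y + y/32 (G(y) = -55/y + y*(1/32) = -55/y + y/32)
(19530 + 19875) + G(32 - 1*12) = (19530 + 19875) + (-55/(32 - 1*12) + (32 - 1*12)/32) = 39405 + (-55/(32 - 12) + (32 - 12)/32) = 39405 + (-55/20 + (1/32)*20) = 39405 + (-55*1/20 + 5/8) = 39405 + (-11/4 + 5/8) = 39405 - 17/8 = 315223/8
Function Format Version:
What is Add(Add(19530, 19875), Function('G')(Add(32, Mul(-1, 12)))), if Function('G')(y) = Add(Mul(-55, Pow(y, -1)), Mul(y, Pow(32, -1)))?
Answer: Rational(315223, 8) ≈ 39403.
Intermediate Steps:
Function('G')(y) = Add(Mul(-55, Pow(y, -1)), Mul(Rational(1, 32), y)) (Function('G')(y) = Add(Mul(-55, Pow(y, -1)), Mul(y, Rational(1, 32))) = Add(Mul(-55, Pow(y, -1)), Mul(Rational(1, 32), y)))
Add(Add(19530, 19875), Function('G')(Add(32, Mul(-1, 12)))) = Add(Add(19530, 19875), Add(Mul(-55, Pow(Add(32, Mul(-1, 12)), -1)), Mul(Rational(1, 32), Add(32, Mul(-1, 12))))) = Add(39405, Add(Mul(-55, Pow(Add(32, -12), -1)), Mul(Rational(1, 32), Add(32, -12)))) = Add(39405, Add(Mul(-55, Pow(20, -1)), Mul(Rational(1, 32), 20))) = Add(39405, Add(Mul(-55, Rational(1, 20)), Rational(5, 8))) = Add(39405, Add(Rational(-11, 4), Rational(5, 8))) = Add(39405, Rational(-17, 8)) = Rational(315223, 8)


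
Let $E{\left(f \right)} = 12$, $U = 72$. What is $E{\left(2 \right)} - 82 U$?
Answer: $-5892$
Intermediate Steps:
$E{\left(2 \right)} - 82 U = 12 - 5904 = -5892$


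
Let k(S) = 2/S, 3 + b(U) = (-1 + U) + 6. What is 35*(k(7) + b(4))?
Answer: 220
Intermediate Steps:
b(U) = 2 + U (b(U) = -3 + ((-1 + U) + 6) = -3 + (5 + U) = 2 + U)
35*(k(7) + b(4)) = 35*(2/7 + (2 + 4)) = 35*(2*(1/7) + 6) = 35*(2/7 + 6) = 35*(44/7) = 220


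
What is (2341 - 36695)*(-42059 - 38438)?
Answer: 2765393938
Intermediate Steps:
(2341 - 36695)*(-42059 - 38438) = -34354*(-80497) = 2765393938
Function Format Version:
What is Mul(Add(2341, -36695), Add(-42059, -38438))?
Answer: 2765393938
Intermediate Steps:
Mul(Add(2341, -36695), Add(-42059, -38438)) = Mul(-34354, -80497) = 2765393938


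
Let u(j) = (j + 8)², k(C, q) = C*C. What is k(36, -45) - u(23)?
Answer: 335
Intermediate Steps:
k(C, q) = C²
u(j) = (8 + j)²
k(36, -45) - u(23) = 36² - (8 + 23)² = 1296 - 1*31² = 1296 - 1*961 = 1296 - 961 = 335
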